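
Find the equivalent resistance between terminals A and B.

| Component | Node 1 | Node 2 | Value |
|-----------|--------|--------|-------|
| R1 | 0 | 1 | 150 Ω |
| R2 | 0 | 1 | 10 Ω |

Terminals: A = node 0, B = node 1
Reduce the network between node 0 (A) and node 1 (B) by series/parallel combination:
  Rp1 = R1 ‖ R2 (parallel, both between nodes 0 and 1) = 1/(1/150 + 1/10) = 9.375 Ω
R_eq = 9.375 Ω

Final answer: 9.375 Ω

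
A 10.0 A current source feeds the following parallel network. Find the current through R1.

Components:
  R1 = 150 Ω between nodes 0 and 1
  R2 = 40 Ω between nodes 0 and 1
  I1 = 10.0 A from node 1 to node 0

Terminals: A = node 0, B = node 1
All resistors sit directly between nodes 0 and 1, so they are in parallel and share one voltage V; the full source current 10 A splits among them.
1/R_par = 1/150 + 1/40 = 0.03167 S  =>  R_par = 31.58 Ω
V = I × R_par = 10 × 31.58 = 315.8 V
I_R1 = V/R1 = 315.8/150 = 2.105 A

Final answer: 2.105 A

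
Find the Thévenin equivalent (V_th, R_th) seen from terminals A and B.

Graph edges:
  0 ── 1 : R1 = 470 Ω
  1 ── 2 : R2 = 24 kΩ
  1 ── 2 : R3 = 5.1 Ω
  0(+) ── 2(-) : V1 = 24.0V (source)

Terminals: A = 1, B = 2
Step 1 — V_th is the open-circuit voltage V_A - V_B (nothing connected across the terminals).
Nodal analysis, taking node 2 as the 0 V reference.
Source V1 fixes V_0 = 24 V.
KCL at each unknown node (sum of currents leaving = 0; resistances in Ω):
  Node 1: (V_1 - 24)/470 + (V_1 - 0)/24000 + (V_1 - 0)/5.1 = 0
Collecting terms: 0.1982 × V_1 = 0.05106  =>  V_1 = 0.2576 V
V_th = V_1 - V_2 = 0.2576 - 0 = 0.2576 V
Step 2 — R_th: zero the source — replace V1 by a short circuit (node 2 merges into node 0) — and find the resistance seen between A (node 1) and B (node 0).
Reduce the network between node 1 (A) and node 0 (B) by series/parallel combination:
  Rp1 = R1 ‖ R2 ‖ R3 (parallel, all between nodes 0 and 1) = 1/(1/470 + 1/24000 + 1/5.1) = 5.044 Ω
R_th = 5.044 Ω

Final answer: V_th = 0.2576 V, R_th = 5.044 Ω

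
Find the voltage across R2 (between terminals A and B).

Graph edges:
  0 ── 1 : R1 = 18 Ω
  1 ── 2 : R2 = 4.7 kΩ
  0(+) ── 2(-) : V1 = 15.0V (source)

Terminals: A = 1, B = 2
R1 and R2 are in series across V1 (node 0 → node 1 → node 2), and the output A–B is taken across R2, so this is a voltage divider.
Series current: I = V1/(R1 + R2) = 15/(18 + 4700) = 15/4718 = 0.003179 A
V_R2 = I × R2 = V1 × R2/(R1 + R2) = 15 × 4700/4718 = 14.94 V

Final answer: 14.94 V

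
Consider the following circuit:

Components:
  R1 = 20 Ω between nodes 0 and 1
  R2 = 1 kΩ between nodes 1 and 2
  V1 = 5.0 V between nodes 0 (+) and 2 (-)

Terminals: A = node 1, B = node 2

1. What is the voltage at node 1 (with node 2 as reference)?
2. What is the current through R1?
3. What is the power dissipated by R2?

Nodal analysis, taking node 2 as the 0 V reference.
Source V1 fixes V_0 = 5 V.
KCL at each unknown node (sum of currents leaving = 0; resistances in Ω):
  Node 1: (V_1 - 5)/20 + (V_1 - 0)/1000 = 0
Collecting terms: 0.051 × V_1 = 0.25  =>  V_1 = 4.902 V
Part 1:
  Read off the nodal solution: V_1 = 4.902 V
Part 2:
  I_R1 = (V_0 - V_1)/R1 = (5 - 4.902)/20 = 0.004902 A
  Magnitude: I_R1 = 0.004902 A
Part 3:
  I_R2 = (V_1 - V_2)/R2 = (4.902 - 0)/1000 = 0.004902 A
  P_R2 = I_R2² × R2 = (0.004902)² × 1000 = 0.02403 W

Final answers:
1. V_1 = 4.902 V
2. I_R1 = 0.004902 A
3. P_R2 = 0.02403 W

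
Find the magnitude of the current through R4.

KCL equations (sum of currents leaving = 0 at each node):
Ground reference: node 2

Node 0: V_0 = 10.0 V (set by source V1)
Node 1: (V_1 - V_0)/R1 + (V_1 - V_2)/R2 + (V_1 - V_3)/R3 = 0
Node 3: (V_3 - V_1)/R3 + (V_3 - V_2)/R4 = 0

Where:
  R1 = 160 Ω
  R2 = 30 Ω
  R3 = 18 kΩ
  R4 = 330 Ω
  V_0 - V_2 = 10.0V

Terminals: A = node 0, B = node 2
Nodal analysis, taking node 2 as the 0 V reference.
Source V1 fixes V_0 = 10 V.
KCL at each unknown node (sum of currents leaving = 0; resistances in Ω):
  Node 1: (V_1 - 10)/160 + (V_1 - 0)/30 + (V_1 - V_3)/18000 = 0
  Node 3: (V_3 - V_1)/18000 + (V_3 - 0)/330 = 0
Collecting terms (coefficients in siemens):
  0.03964·V_1 - 0.00005556·V_3 = 0.0625
  0.003086·V_3 - 0.00005556·V_1 = 0
Determinant D = (0.03964)(0.003086) - (-0.00005556)(-0.00005556) = 0.0001223
V_1 = [(0.0625)(0.003086) - (-0.00005556)(0)]/D = 1.577 V
V_3 = [(0.03964)(0) - (0.0625)(-0.00005556)]/D = 0.02839 V
I_R4 = (V_2 - V_3)/R4 = (0 - 0.02839)/330 = -0.00008602 A
|I_R4| = 0.00008602 A

Final answer: |I_R4| = 8.602e-05 A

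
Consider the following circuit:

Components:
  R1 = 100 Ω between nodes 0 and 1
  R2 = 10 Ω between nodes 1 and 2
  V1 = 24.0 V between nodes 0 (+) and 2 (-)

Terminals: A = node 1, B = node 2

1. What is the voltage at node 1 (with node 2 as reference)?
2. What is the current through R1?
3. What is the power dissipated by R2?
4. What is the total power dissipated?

Nodal analysis, taking node 2 as the 0 V reference.
Source V1 fixes V_0 = 24 V.
KCL at each unknown node (sum of currents leaving = 0; resistances in Ω):
  Node 1: (V_1 - 24)/100 + (V_1 - 0)/10 = 0
Collecting terms: 0.11 × V_1 = 0.24  =>  V_1 = 2.182 V
Part 1:
  Read off the nodal solution: V_1 = 2.182 V
Part 2:
  I_R1 = (V_0 - V_1)/R1 = (24 - 2.182)/100 = 0.2182 A
  Magnitude: I_R1 = 0.2182 A
Part 3:
  I_R2 = (V_1 - V_2)/R2 = (2.182 - 0)/10 = 0.2182 A
  P_R2 = I_R2² × R2 = (0.2182)² × 10 = 0.476 W
Part 4:
  Power in each resistor, P = (ΔV)²/R:
    P_R1 = (24 - 2.182)²/100 = 4.76 W
    P_R2 = (2.182 - 0)²/10 = 0.476 W
  P_total = P_R1 + P_R2 = 5.236 W

Final answers:
1. V_1 = 2.182 V
2. I_R1 = 0.2182 A
3. P_R2 = 0.476 W
4. P_total = 5.236 W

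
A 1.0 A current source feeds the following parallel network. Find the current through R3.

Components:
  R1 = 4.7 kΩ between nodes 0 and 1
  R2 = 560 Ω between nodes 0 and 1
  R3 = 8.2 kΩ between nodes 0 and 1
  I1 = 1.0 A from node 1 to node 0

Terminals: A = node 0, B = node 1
All resistors sit directly between nodes 0 and 1, so they are in parallel and share one voltage V; the full source current 1 A splits among them.
1/R_par = 1/4700 + 1/560 + 1/8200 = 0.00212 S  =>  R_par = 471.6 Ω
V = I × R_par = 1 × 471.6 = 471.6 V
I_R3 = V/R3 = 471.6/8200 = 0.05751 A

Final answer: 0.05751 A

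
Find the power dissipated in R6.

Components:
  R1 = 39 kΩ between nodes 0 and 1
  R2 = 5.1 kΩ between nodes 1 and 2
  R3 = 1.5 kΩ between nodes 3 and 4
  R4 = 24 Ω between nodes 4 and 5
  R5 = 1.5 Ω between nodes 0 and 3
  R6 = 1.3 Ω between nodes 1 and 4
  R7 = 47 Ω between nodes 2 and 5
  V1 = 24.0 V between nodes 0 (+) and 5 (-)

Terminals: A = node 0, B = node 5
Nodal analysis, taking node 5 as the 0 V reference.
Source V1 fixes V_0 = 24 V.
KCL at each unknown node (sum of currents leaving = 0; resistances in Ω):
  Node 1: (V_1 - 24)/39000 + (V_1 - V_2)/5100 + (V_1 - V_4)/1.3 = 0
  Node 2: (V_2 - V_1)/5100 + (V_2 - 0)/47 = 0
  Node 3: (V_3 - V_4)/1500 + (V_3 - 24)/1.5 = 0
  Node 4: (V_4 - V_3)/1500 + (V_4 - 0)/24 + (V_4 - V_1)/1.3 = 0
Collecting terms (coefficients in siemens):
  0.7695·V_1 - 0.0001961·V_2 - 0.7692·V_4 = 0.0006154
  0.02147·V_2 - 0.0001961·V_1 = 0
  0.6673·V_3 - 0.0006667·V_4 = 16
  0.8116·V_4 - 0.7692·V_1 - 0.0006667·V_3 = 0
Solving these 4 simultaneous equations (Gaussian elimination) gives:
  V_1 = 0.3908 V, V_2 = 0.003568 V, V_3 = 23.98 V, V_4 = 0.3901 V
I_R6 = (V_1 - V_4)/R6 = (0.3908 - 0.3901)/1.3 = 0.0005294 A
P_R6 = I_R6² × R6 = (0.0005294)² × 1.3 = 0.0000003644 W

Final answer: 3.644e-07 W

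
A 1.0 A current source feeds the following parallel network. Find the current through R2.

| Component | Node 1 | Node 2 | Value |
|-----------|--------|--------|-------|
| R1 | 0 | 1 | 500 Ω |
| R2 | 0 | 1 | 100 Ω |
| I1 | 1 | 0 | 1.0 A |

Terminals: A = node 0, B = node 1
All resistors sit directly between nodes 0 and 1, so they are in parallel and share one voltage V; the full source current 1 A splits among them.
1/R_par = 1/500 + 1/100 = 0.012 S  =>  R_par = 83.33 Ω
V = I × R_par = 1 × 83.33 = 83.33 V
I_R2 = V/R2 = 83.33/100 = 0.8333 A

Final answer: 0.8333 A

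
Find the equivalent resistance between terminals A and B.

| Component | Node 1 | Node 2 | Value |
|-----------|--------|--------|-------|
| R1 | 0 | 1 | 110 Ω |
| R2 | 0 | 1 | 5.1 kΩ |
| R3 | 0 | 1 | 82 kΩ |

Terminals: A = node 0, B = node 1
Reduce the network between node 0 (A) and node 1 (B) by series/parallel combination:
  Rp1 = R1 ‖ R2 ‖ R3 (parallel, all between nodes 0 and 1) = 1/(1/110 + 1/5100 + 1/82000) = 107.5 Ω
R_eq = 107.5 Ω

Final answer: 107.5 Ω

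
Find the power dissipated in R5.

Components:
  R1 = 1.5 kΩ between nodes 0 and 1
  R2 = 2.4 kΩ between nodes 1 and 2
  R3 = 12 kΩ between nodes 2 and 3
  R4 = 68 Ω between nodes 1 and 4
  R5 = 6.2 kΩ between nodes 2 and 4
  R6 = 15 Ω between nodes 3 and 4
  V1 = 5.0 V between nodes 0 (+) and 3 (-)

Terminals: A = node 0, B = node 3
Nodal analysis, taking node 3 as the 0 V reference.
Source V1 fixes V_0 = 5 V.
KCL at each unknown node (sum of currents leaving = 0; resistances in Ω):
  Node 1: (V_1 - 5)/1500 + (V_1 - V_2)/2400 + (V_1 - V_4)/68 = 0
  Node 2: (V_2 - V_1)/2400 + (V_2 - 0)/12000 + (V_2 - V_4)/6200 = 0
  Node 4: (V_4 - V_1)/68 + (V_4 - V_2)/6200 + (V_4 - 0)/15 = 0
Collecting terms (coefficients in siemens):
  0.01579·V_1 - 0.0004167·V_2 - 0.01471·V_4 = 0.003333
  0.0006613·V_2 - 0.0004167·V_1 - 0.0001613·V_4 = 0
  0.08153·V_4 - 0.01471·V_1 - 0.0001613·V_2 = 0
Solving these 3 simultaneous equations (Gaussian elimination) gives:
  V_1 = 0.2597 V, V_2 = 0.1751 V, V_4 = 0.04718 V
I_R5 = (V_2 - V_4)/R5 = (0.1751 - 0.04718)/6200 = 0.00002064 A
P_R5 = I_R5² × R5 = (0.00002064)² × 6200 = 0.00000264 W

Final answer: 2.64e-06 W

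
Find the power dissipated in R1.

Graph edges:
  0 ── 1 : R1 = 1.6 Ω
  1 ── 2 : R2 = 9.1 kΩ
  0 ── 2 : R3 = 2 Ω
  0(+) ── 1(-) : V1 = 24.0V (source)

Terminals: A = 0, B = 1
Nodal analysis, taking node 1 as the 0 V reference.
Source V1 fixes V_0 = 24 V.
KCL at each unknown node (sum of currents leaving = 0; resistances in Ω):
  Node 2: (V_2 - 0)/9100 + (V_2 - 24)/2 = 0
Collecting terms: 0.5001 × V_2 = 12  =>  V_2 = 23.99 V
I_R1 = (V_0 - V_1)/R1 = (24 - 0)/1.6 = 15 A
P_R1 = I_R1² × R1 = (15)² × 1.6 = 360 W

Final answer: 360 W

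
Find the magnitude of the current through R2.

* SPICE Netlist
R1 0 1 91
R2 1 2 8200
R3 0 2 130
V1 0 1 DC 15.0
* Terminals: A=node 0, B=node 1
Nodal analysis, taking node 1 as the 0 V reference.
Source V1 fixes V_0 = 15 V.
KCL at each unknown node (sum of currents leaving = 0; resistances in Ω):
  Node 2: (V_2 - 0)/8200 + (V_2 - 15)/130 = 0
Collecting terms: 0.007814 × V_2 = 0.1154  =>  V_2 = 14.77 V
I_R2 = (V_1 - V_2)/R2 = (0 - 14.77)/8200 = -0.001801 A
|I_R2| = 0.001801 A

Final answer: |I_R2| = 0.001801 A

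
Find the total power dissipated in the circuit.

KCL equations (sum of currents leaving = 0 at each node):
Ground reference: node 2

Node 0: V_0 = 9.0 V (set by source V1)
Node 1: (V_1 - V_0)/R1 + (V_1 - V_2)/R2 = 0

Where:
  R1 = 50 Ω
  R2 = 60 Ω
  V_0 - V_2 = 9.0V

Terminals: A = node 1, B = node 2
Nodal analysis, taking node 2 as the 0 V reference.
Source V1 fixes V_0 = 9 V.
KCL at each unknown node (sum of currents leaving = 0; resistances in Ω):
  Node 1: (V_1 - 9)/50 + (V_1 - 0)/60 = 0
Collecting terms: 0.03667 × V_1 = 0.18  =>  V_1 = 4.909 V
Power in each resistor, P = (ΔV)²/R:
  P_R1 = (9 - 4.909)²/50 = 0.3347 W
  P_R2 = (4.909 - 0)²/60 = 0.4017 W
P_total = P_R1 + P_R2 = 0.7364 W

Final answer: 0.7364 W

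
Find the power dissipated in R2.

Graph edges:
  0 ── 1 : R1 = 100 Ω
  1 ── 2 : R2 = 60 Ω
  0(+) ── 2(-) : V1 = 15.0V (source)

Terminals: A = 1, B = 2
Nodal analysis, taking node 2 as the 0 V reference.
Source V1 fixes V_0 = 15 V.
KCL at each unknown node (sum of currents leaving = 0; resistances in Ω):
  Node 1: (V_1 - 15)/100 + (V_1 - 0)/60 = 0
Collecting terms: 0.02667 × V_1 = 0.15  =>  V_1 = 5.625 V
I_R2 = (V_1 - V_2)/R2 = (5.625 - 0)/60 = 0.09375 A
P_R2 = I_R2² × R2 = (0.09375)² × 60 = 0.5273 W

Final answer: 0.5273 W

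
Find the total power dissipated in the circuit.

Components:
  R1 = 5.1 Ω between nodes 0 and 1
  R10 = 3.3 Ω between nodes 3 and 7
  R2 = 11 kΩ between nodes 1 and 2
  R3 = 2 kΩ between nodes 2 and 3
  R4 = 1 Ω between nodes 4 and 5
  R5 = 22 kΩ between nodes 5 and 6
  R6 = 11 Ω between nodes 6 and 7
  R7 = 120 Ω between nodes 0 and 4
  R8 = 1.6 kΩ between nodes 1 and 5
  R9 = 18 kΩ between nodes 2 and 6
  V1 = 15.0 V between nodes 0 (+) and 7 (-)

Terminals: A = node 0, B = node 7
Nodal analysis, taking node 7 as the 0 V reference.
Source V1 fixes V_0 = 15 V.
KCL at each unknown node (sum of currents leaving = 0; resistances in Ω):
  Node 1: (V_1 - 15)/5.1 + (V_1 - V_2)/11000 + (V_1 - V_5)/1600 = 0
  Node 2: (V_2 - V_1)/11000 + (V_2 - V_3)/2000 + (V_2 - V_6)/18000 = 0
  Node 3: (V_3 - V_2)/2000 + (V_3 - 0)/3.3 = 0
  Node 4: (V_4 - V_5)/1 + (V_4 - 15)/120 = 0
  Node 5: (V_5 - V_4)/1 + (V_5 - V_6)/22000 + (V_5 - V_1)/1600 = 0
  Node 6: (V_6 - V_5)/22000 + (V_6 - 0)/11 + (V_6 - V_2)/18000 = 0
Collecting terms (coefficients in siemens):
  0.1968·V_1 - 0.00009091·V_2 - 0.000625·V_5 = 2.941
  0.0006465·V_2 - 0.00009091·V_1 - 0.0005·V_3 - 0.00005556·V_6 = 0
  0.3035·V_3 - 0.0005·V_2 = 0
  1.008·V_4 - 1·V_5 = 0.125
  1.001·V_5 - 0.000625·V_1 - 1·V_4 - 0.00004545·V_6 = 0
  0.09101·V_6 - 0.00005556·V_2 - 0.00004545·V_5 = 0
Solving these 6 simultaneous equations (Gaussian elimination) gives:
  V_1 = 14.99 V, V_2 = 2.112 V, V_3 = 0.003479 V, V_4 = 14.92 V
  V_5 = 14.92 V, V_6 = 0.008743 V
Power in each resistor, P = (ΔV)²/R:
  P_R1 = (15 - 14.99)²/5.1 = 0.00000753 W
  P_R2 = (14.99 - 2.112)²/11000 = 0.01509 W
  P_R3 = (2.112 - 0.003479)²/2000 = 0.002223 W
  P_R4 = (14.92 - 14.92)²/1 = 0.0000004018 W
  P_R5 = (14.92 - 0.008743)²/22000 = 0.01011 W
  P_R6 = (0.008743 - 0)²/11 = 0.000006948 W
  P_R7 = (15 - 14.92)²/120 = 0.00004822 W
  P_R8 = (14.99 - 14.92)²/1600 = 0.000003107 W
  P_R9 = (2.112 - 0.008743)²/18000 = 0.0002457 W
  P_R10 = (0.003479 - 0)²/3.3 = 0.000003668 W
P_total = P_R1 + P_R2 + P_R3 + P_R4 + P_R5 + P_R6 + P_R7 + P_R8 + P_R9 + P_R10 = 0.02774 W

Final answer: 0.02774 W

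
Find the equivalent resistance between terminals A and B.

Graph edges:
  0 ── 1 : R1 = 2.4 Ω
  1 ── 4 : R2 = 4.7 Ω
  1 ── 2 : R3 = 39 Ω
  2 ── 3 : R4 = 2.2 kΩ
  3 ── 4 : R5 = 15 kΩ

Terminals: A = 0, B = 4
Reduce the network between node 0 (A) and node 4 (B) by series/parallel combination:
  Rs1 = R3 + R4 (series, joined only at node 2) = 39 + 2200 = 2239 Ω
  Rs2 = R5 + Rs1 (series, joined only at node 3) = 15000 + 2239 = 17240 Ω
  Rp1 = R2 ‖ Rs2 (parallel, both between nodes 1 and 4) = 1/(1/4.7 + 1/17240) = 4.699 Ω
  Rs3 = R1 + Rp1 (series, joined only at node 1) = 2.4 + 4.699 = 7.099 Ω
R_eq = 7.099 Ω

Final answer: 7.099 Ω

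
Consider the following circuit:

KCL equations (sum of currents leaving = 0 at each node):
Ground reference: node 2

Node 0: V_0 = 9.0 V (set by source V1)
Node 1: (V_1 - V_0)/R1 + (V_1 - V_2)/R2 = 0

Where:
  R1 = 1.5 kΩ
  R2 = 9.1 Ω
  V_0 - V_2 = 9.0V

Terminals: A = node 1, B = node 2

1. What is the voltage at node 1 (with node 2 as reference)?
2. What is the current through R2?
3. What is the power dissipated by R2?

Nodal analysis, taking node 2 as the 0 V reference.
Source V1 fixes V_0 = 9 V.
KCL at each unknown node (sum of currents leaving = 0; resistances in Ω):
  Node 1: (V_1 - 9)/1500 + (V_1 - 0)/9.1 = 0
Collecting terms: 0.1106 × V_1 = 0.006  =>  V_1 = 0.05427 V
Part 1:
  Read off the nodal solution: V_1 = 0.05427 V
Part 2:
  I_R2 = (V_1 - V_2)/R2 = (0.05427 - 0)/9.1 = 0.005964 A
  Magnitude: I_R2 = 0.005964 A
Part 3:
  I_R2 = (V_1 - V_2)/R2 = (0.05427 - 0)/9.1 = 0.005964 A
  P_R2 = I_R2² × R2 = (0.005964)² × 9.1 = 0.0003237 W

Final answers:
1. V_1 = 0.05427 V
2. I_R2 = 0.005964 A
3. P_R2 = 0.0003237 W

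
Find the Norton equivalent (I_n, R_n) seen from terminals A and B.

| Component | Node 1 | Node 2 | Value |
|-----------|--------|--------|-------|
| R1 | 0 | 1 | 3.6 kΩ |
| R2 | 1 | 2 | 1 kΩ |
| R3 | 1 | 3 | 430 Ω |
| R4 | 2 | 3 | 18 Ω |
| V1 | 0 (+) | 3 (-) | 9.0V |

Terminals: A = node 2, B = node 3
Find the Thévenin equivalent first; then I_n = V_th/R_th and R_n = R_th.
Step 1 — V_th is the open-circuit voltage V_A - V_B (nothing connected across the terminals).
Nodal analysis, taking node 3 as the 0 V reference.
Source V1 fixes V_0 = 9 V.
KCL at each unknown node (sum of currents leaving = 0; resistances in Ω):
  Node 1: (V_1 - 9)/3600 + (V_1 - V_2)/1000 + (V_1 - 0)/430 = 0
  Node 2: (V_2 - V_1)/1000 + (V_2 - 0)/18 = 0
Collecting terms (coefficients in siemens):
  0.003603·V_1 - 0.001·V_2 = 0.0025
  0.05656·V_2 - 0.001·V_1 = 0
Determinant D = (0.003603)(0.05656) - (-0.001)(-0.001) = 0.0002028
V_1 = [(0.0025)(0.05656) - (-0.001)(0)]/D = 0.6972 V
V_2 = [(0.003603)(0) - (0.0025)(-0.001)]/D = 0.01233 V
V_th = V_2 - V_3 = 0.01233 - 0 = 0.01233 V
Step 2 — R_th: zero the source — replace V1 by a short circuit (node 3 merges into node 0) — and find the resistance seen between A (node 2) and B (node 0).
Reduce the network between node 2 (A) and node 0 (B) by series/parallel combination:
  Rp1 = R1 ‖ R3 (parallel, both between nodes 0 and 1) = 1/(1/3600 + 1/430) = 384.1 Ω
  Rs1 = R2 + Rp1 (series, joined only at node 1) = 1000 + 384.1 = 1384 Ω
  Rp2 = R4 ‖ Rs1 (parallel, both between nodes 0 and 2) = 1/(1/18 + 1/1384) = 17.77 Ω
R_th = 17.77 Ω
I_n = V_th/R_th = 0.01233/17.77 = 0.0006938 A, and R_n = R_th = 17.77 Ω

Final answer: I_n = 0.0006938 A, R_n = 17.77 Ω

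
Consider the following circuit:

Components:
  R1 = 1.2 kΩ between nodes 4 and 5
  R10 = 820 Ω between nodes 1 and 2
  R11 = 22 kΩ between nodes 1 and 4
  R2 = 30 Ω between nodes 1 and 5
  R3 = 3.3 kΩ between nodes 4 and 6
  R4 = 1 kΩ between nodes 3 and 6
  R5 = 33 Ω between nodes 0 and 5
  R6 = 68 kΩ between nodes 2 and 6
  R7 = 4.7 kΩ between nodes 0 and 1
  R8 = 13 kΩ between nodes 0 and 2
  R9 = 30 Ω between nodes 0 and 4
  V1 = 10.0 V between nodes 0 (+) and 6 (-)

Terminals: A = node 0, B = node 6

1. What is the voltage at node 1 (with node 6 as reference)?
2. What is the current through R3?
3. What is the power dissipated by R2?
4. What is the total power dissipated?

Nodal analysis, taking node 6 as the 0 V reference.
Source V1 fixes V_0 = 10 V.
KCL at each unknown node (sum of currents leaving = 0; resistances in Ω):
  Node 1: (V_1 - V_5)/30 + (V_1 - 10)/4700 + (V_1 - V_2)/820 + (V_1 - V_4)/22000 = 0
  Node 2: (V_2 - 0)/68000 + (V_2 - 10)/13000 + (V_2 - V_1)/820 = 0
  Node 3: (V_3 - 0)/1000 = 0
  Node 4: (V_4 - V_5)/1200 + (V_4 - 0)/3300 + (V_4 - 10)/30 + (V_4 - V_1)/22000 = 0
  Node 5: (V_5 - V_4)/1200 + (V_5 - V_1)/30 + (V_5 - 10)/33 = 0
Collecting terms (coefficients in siemens):
  0.03481·V_1 - 0.00122·V_2 - 0.00004545·V_4 - 0.03333·V_5 = 0.002128
  0.001311·V_2 - 0.00122·V_1 = 0.0007692
  0.001·V_3 = 0
  0.03452·V_4 - 0.00004545·V_1 - 0.0008333·V_5 = 0.3333
  0.06447·V_5 - 0.03333·V_1 - 0.0008333·V_4 = 0.303
Solving these 5 simultaneous equations (Gaussian elimination) gives:
  V_1 = 9.989 V, V_2 = 9.878 V, V_3 = 0 V, V_4 = 9.912 V
  V_5 = 9.993 V
Part 1:
  Read off the nodal solution: V_1 = 9.989 V
Part 2:
  I_R3 = (V_4 - V_6)/R3 = (9.912 - 0)/3300 = 0.003004 A
  Magnitude: I_R3 = 0.003004 A
Part 3:
  I_R2 = (V_1 - V_5)/R2 = (9.989 - 9.993)/30 = -0.000137 A
  P_R2 = I_R2² × R2 = (-0.000137)² × 30 = 0.0000005635 W
Part 4:
  Power in each resistor, P = (ΔV)²/R:
    P_R1 = (9.912 - 9.993)²/1200 = 0.000005497 W
    P_R2 = (9.989 - 9.993)²/30 = 0.0000005635 W
    P_R3 = (9.912 - 0)²/3300 = 0.02977 W
    P_R4 = (0 - 0)²/1000 = 0 W
    P_R5 = (10 - 9.993)²/33 = 0.000001383 W
    P_R6 = (9.878 - 0)²/68000 = 0.001435 W
    P_R7 = (10 - 9.989)²/4700 = 0.00000002513 W
    P_R8 = (10 - 9.878)²/13000 = 0.00000115 W
    P_R9 = (10 - 9.912)²/30 = 0.000258 W
    P_R10 = (9.989 - 9.878)²/820 = 0.00001513 W
    P_R11 = (9.989 - 9.912)²/22000 = 0.0000002702 W
  P_total = P_R1 + P_R2 + P_R3 + P_R4 + P_R5 + P_R6 + P_R7 + P_R8 + P_R9 + P_R10 + P_R11 = 0.03149 W

Final answers:
1. V_1 = 9.989 V
2. I_R3 = 0.003004 A
3. P_R2 = 5.635e-07 W
4. P_total = 0.03149 W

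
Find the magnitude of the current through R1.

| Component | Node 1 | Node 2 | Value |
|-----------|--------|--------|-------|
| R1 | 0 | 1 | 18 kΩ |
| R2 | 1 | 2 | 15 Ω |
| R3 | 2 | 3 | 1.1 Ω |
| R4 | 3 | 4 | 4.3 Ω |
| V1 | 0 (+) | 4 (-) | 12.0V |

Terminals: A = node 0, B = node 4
Nodal analysis, taking node 4 as the 0 V reference.
Source V1 fixes V_0 = 12 V.
KCL at each unknown node (sum of currents leaving = 0; resistances in Ω):
  Node 1: (V_1 - 12)/18000 + (V_1 - V_2)/15 = 0
  Node 2: (V_2 - V_1)/15 + (V_2 - V_3)/1.1 = 0
  Node 3: (V_3 - V_2)/1.1 + (V_3 - 0)/4.3 = 0
Collecting terms (coefficients in siemens):
  0.06672·V_1 - 0.06667·V_2 = 0.0006667
  0.9758·V_2 - 0.06667·V_1 - 0.9091·V_3 = 0
  1.142·V_3 - 0.9091·V_2 = 0
Solving these 3 simultaneous equations (Gaussian elimination) gives:
  V_1 = 0.01358 V, V_2 = 0.003596 V, V_3 = 0.002863 V
I_R1 = (V_0 - V_1)/R1 = (12 - 0.01358)/18000 = 0.0006659 A
|I_R1| = 0.0006659 A

Final answer: |I_R1| = 0.0006659 A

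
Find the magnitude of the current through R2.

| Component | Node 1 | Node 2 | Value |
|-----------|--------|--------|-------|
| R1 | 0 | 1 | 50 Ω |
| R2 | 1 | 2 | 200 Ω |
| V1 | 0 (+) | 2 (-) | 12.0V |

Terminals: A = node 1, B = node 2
Nodal analysis, taking node 2 as the 0 V reference.
Source V1 fixes V_0 = 12 V.
KCL at each unknown node (sum of currents leaving = 0; resistances in Ω):
  Node 1: (V_1 - 12)/50 + (V_1 - 0)/200 = 0
Collecting terms: 0.025 × V_1 = 0.24  =>  V_1 = 9.6 V
I_R2 = (V_1 - V_2)/R2 = (9.6 - 0)/200 = 0.048 A
|I_R2| = 0.048 A

Final answer: |I_R2| = 0.048 A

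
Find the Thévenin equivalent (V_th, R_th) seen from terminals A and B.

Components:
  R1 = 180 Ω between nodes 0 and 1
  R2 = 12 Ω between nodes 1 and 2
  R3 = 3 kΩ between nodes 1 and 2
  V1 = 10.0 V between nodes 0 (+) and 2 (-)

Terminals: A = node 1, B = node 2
Step 1 — V_th is the open-circuit voltage V_A - V_B (nothing connected across the terminals).
Nodal analysis, taking node 2 as the 0 V reference.
Source V1 fixes V_0 = 10 V.
KCL at each unknown node (sum of currents leaving = 0; resistances in Ω):
  Node 1: (V_1 - 10)/180 + (V_1 - 0)/12 + (V_1 - 0)/3000 = 0
Collecting terms: 0.08922 × V_1 = 0.05556  =>  V_1 = 0.6227 V
V_th = V_1 - V_2 = 0.6227 - 0 = 0.6227 V
Step 2 — R_th: zero the source — replace V1 by a short circuit (node 2 merges into node 0) — and find the resistance seen between A (node 1) and B (node 0).
Reduce the network between node 1 (A) and node 0 (B) by series/parallel combination:
  Rp1 = R1 ‖ R2 ‖ R3 (parallel, all between nodes 0 and 1) = 1/(1/180 + 1/12 + 1/3000) = 11.21 Ω
R_th = 11.21 Ω

Final answer: V_th = 0.6227 V, R_th = 11.21 Ω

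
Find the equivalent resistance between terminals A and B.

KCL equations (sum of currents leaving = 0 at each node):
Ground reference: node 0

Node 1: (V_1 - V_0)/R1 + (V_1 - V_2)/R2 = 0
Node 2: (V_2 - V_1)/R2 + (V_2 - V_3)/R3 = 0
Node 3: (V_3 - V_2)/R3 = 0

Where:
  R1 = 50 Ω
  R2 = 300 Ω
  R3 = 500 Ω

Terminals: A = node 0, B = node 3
Reduce the network between node 0 (A) and node 3 (B) by series/parallel combination:
  Rs1 = R1 + R2 (series, joined only at node 1) = 50 + 300 = 350 Ω
  Rs2 = R3 + Rs1 (series, joined only at node 2) = 500 + 350 = 850 Ω
R_eq = 850 Ω

Final answer: 850 Ω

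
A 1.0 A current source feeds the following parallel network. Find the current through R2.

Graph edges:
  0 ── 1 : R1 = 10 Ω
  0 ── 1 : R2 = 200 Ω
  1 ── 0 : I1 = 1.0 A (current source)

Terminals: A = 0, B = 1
All resistors sit directly between nodes 0 and 1, so they are in parallel and share one voltage V; the full source current 1 A splits among them.
1/R_par = 1/10 + 1/200 = 0.105 S  =>  R_par = 9.524 Ω
V = I × R_par = 1 × 9.524 = 9.524 V
I_R2 = V/R2 = 9.524/200 = 0.04762 A

Final answer: 0.04762 A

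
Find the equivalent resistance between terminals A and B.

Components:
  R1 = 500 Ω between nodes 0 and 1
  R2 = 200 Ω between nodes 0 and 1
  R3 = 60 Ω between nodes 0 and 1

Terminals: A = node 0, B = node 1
Reduce the network between node 0 (A) and node 1 (B) by series/parallel combination:
  Rp1 = R1 ‖ R2 ‖ R3 (parallel, all between nodes 0 and 1) = 1/(1/500 + 1/200 + 1/60) = 42.25 Ω
R_eq = 42.25 Ω

Final answer: 42.25 Ω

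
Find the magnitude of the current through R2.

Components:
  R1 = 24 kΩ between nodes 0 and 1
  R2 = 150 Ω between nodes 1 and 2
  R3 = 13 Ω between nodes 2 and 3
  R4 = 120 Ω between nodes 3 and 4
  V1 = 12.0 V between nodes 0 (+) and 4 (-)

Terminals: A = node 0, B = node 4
Nodal analysis, taking node 4 as the 0 V reference.
Source V1 fixes V_0 = 12 V.
KCL at each unknown node (sum of currents leaving = 0; resistances in Ω):
  Node 1: (V_1 - 12)/24000 + (V_1 - V_2)/150 = 0
  Node 2: (V_2 - V_1)/150 + (V_2 - V_3)/13 = 0
  Node 3: (V_3 - V_2)/13 + (V_3 - 0)/120 = 0
Collecting terms (coefficients in siemens):
  0.006708·V_1 - 0.006667·V_2 = 0.0005
  0.08359·V_2 - 0.006667·V_1 - 0.07692·V_3 = 0
  0.08526·V_3 - 0.07692·V_2 = 0
Solving these 3 simultaneous equations (Gaussian elimination) gives:
  V_1 = 0.1399 V, V_2 = 0.06572 V, V_3 = 0.0593 V
I_R2 = (V_1 - V_2)/R2 = (0.1399 - 0.06572)/150 = 0.0004942 A
|I_R2| = 0.0004942 A

Final answer: |I_R2| = 0.0004942 A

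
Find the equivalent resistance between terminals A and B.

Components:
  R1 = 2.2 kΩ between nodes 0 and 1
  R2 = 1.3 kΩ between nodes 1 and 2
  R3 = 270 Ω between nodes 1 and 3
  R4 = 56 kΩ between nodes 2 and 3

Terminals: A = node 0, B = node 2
Reduce the network between node 0 (A) and node 2 (B) by series/parallel combination:
  Rs1 = R3 + R4 (series, joined only at node 3) = 270 + 56000 = 56270 Ω
  Rp1 = R2 ‖ Rs1 (parallel, both between nodes 1 and 2) = 1/(1/1300 + 1/56270) = 1271 Ω
  Rs2 = R1 + Rp1 (series, joined only at node 1) = 2200 + 1271 = 3471 Ω
R_eq = 3.471 kΩ

Final answer: 3.471 kΩ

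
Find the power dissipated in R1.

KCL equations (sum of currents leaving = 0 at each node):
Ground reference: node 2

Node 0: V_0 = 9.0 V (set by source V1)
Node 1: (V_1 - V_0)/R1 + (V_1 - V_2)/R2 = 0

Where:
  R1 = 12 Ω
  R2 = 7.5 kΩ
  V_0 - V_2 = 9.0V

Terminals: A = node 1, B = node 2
Nodal analysis, taking node 2 as the 0 V reference.
Source V1 fixes V_0 = 9 V.
KCL at each unknown node (sum of currents leaving = 0; resistances in Ω):
  Node 1: (V_1 - 9)/12 + (V_1 - 0)/7500 = 0
Collecting terms: 0.08347 × V_1 = 0.75  =>  V_1 = 8.986 V
I_R1 = (V_0 - V_1)/R1 = (9 - 8.986)/12 = 0.001198 A
P_R1 = I_R1² × R1 = (0.001198)² × 12 = 0.00001722 W

Final answer: 1.722e-05 W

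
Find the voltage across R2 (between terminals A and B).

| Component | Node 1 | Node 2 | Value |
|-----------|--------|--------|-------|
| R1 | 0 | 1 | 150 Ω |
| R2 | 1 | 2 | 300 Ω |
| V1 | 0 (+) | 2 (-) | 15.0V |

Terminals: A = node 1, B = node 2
R1 and R2 are in series across V1 (node 0 → node 1 → node 2), and the output A–B is taken across R2, so this is a voltage divider.
Series current: I = V1/(R1 + R2) = 15/(150 + 300) = 15/450 = 0.03333 A
V_R2 = I × R2 = V1 × R2/(R1 + R2) = 15 × 300/450 = 10 V

Final answer: 10 V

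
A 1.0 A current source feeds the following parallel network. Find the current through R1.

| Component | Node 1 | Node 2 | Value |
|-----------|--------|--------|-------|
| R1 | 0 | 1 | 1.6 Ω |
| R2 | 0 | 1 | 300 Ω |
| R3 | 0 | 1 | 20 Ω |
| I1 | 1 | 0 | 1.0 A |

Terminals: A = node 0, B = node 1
All resistors sit directly between nodes 0 and 1, so they are in parallel and share one voltage V; the full source current 1 A splits among them.
1/R_par = 1/1.6 + 1/300 + 1/20 = 0.6783 S  =>  R_par = 1.474 Ω
V = I × R_par = 1 × 1.474 = 1.474 V
I_R1 = V/R1 = 1.474/1.6 = 0.9214 A

Final answer: 0.9214 A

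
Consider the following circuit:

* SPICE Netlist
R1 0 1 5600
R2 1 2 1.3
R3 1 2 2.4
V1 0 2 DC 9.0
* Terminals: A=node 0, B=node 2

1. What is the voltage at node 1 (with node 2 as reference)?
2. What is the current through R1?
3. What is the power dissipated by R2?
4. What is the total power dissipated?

Nodal analysis, taking node 2 as the 0 V reference.
Source V1 fixes V_0 = 9 V.
KCL at each unknown node (sum of currents leaving = 0; resistances in Ω):
  Node 1: (V_1 - 9)/5600 + (V_1 - 0)/1.3 + (V_1 - 0)/2.4 = 0
Collecting terms: 1.186 × V_1 = 0.001607  =>  V_1 = 0.001355 V
Part 1:
  Read off the nodal solution: V_1 = 0.001355 V
Part 2:
  I_R1 = (V_0 - V_1)/R1 = (9 - 0.001355)/5600 = 0.001607 A
  Magnitude: I_R1 = 0.001607 A
Part 3:
  I_R2 = (V_1 - V_2)/R2 = (0.001355 - 0)/1.3 = 0.001042 A
  P_R2 = I_R2² × R2 = (0.001042)² × 1.3 = 0.000001412 W
Part 4:
  Power in each resistor, P = (ΔV)²/R:
    P_R1 = (9 - 0.001355)²/5600 = 0.01446 W
    P_R2 = (0.001355 - 0)²/1.3 = 0.000001412 W
    P_R3 = (0.001355 - 0)²/2.4 = 0.000000765 W
  P_total = P_R1 + P_R2 + P_R3 = 0.01446 W

Final answers:
1. V_1 = 0.001355 V
2. I_R1 = 0.001607 A
3. P_R2 = 1.412e-06 W
4. P_total = 0.01446 W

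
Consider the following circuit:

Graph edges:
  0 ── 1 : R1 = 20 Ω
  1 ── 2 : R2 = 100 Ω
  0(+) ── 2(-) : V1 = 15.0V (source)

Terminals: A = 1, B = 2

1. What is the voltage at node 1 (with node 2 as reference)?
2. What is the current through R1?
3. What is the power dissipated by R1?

Nodal analysis, taking node 2 as the 0 V reference.
Source V1 fixes V_0 = 15 V.
KCL at each unknown node (sum of currents leaving = 0; resistances in Ω):
  Node 1: (V_1 - 15)/20 + (V_1 - 0)/100 = 0
Collecting terms: 0.06 × V_1 = 0.75  =>  V_1 = 12.5 V
Part 1:
  Read off the nodal solution: V_1 = 12.5 V
Part 2:
  I_R1 = (V_0 - V_1)/R1 = (15 - 12.5)/20 = 0.125 A
  Magnitude: I_R1 = 0.125 A
Part 3:
  I_R1 = (V_0 - V_1)/R1 = (15 - 12.5)/20 = 0.125 A
  P_R1 = I_R1² × R1 = (0.125)² × 20 = 0.3125 W

Final answers:
1. V_1 = 12.5 V
2. I_R1 = 0.125 A
3. P_R1 = 0.3125 W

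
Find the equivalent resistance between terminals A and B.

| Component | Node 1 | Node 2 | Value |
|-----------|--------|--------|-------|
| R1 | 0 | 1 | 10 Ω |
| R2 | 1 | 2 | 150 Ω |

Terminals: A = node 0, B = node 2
Reduce the network between node 0 (A) and node 2 (B) by series/parallel combination:
  Rs1 = R1 + R2 (series, joined only at node 1) = 10 + 150 = 160 Ω
R_eq = 160 Ω

Final answer: 160 Ω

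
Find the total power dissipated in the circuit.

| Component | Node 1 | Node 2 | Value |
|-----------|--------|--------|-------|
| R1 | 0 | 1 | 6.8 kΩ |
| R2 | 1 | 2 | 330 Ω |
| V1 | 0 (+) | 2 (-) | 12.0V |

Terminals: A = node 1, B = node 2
Nodal analysis, taking node 2 as the 0 V reference.
Source V1 fixes V_0 = 12 V.
KCL at each unknown node (sum of currents leaving = 0; resistances in Ω):
  Node 1: (V_1 - 12)/6800 + (V_1 - 0)/330 = 0
Collecting terms: 0.003177 × V_1 = 0.001765  =>  V_1 = 0.5554 V
Power in each resistor, P = (ΔV)²/R:
  P_R1 = (12 - 0.5554)²/6800 = 0.01926 W
  P_R2 = (0.5554 - 0)²/330 = 0.0009348 W
P_total = P_R1 + P_R2 = 0.0202 W

Final answer: 0.0202 W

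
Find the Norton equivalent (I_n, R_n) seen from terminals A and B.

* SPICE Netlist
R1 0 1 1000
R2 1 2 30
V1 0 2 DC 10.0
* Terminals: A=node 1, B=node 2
Find the Thévenin equivalent first; then I_n = V_th/R_th and R_n = R_th.
Step 1 — V_th is the open-circuit voltage V_A - V_B (nothing connected across the terminals).
Nodal analysis, taking node 2 as the 0 V reference.
Source V1 fixes V_0 = 10 V.
KCL at each unknown node (sum of currents leaving = 0; resistances in Ω):
  Node 1: (V_1 - 10)/1000 + (V_1 - 0)/30 = 0
Collecting terms: 0.03433 × V_1 = 0.01  =>  V_1 = 0.2913 V
V_th = V_1 - V_2 = 0.2913 - 0 = 0.2913 V
Step 2 — R_th: zero the source — replace V1 by a short circuit (node 2 merges into node 0) — and find the resistance seen between A (node 1) and B (node 0).
Reduce the network between node 1 (A) and node 0 (B) by series/parallel combination:
  Rp1 = R1 ‖ R2 (parallel, both between nodes 0 and 1) = 1/(1/1000 + 1/30) = 29.13 Ω
R_th = 29.13 Ω
I_n = V_th/R_th = 0.2913/29.13 = 0.01 A, and R_n = R_th = 29.13 Ω

Final answer: I_n = 0.01 A, R_n = 29.13 Ω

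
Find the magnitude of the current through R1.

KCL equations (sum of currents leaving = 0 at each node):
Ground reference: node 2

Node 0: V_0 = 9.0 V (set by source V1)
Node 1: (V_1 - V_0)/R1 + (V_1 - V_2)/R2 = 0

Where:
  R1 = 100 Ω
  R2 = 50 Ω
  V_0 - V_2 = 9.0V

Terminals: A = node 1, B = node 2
Nodal analysis, taking node 2 as the 0 V reference.
Source V1 fixes V_0 = 9 V.
KCL at each unknown node (sum of currents leaving = 0; resistances in Ω):
  Node 1: (V_1 - 9)/100 + (V_1 - 0)/50 = 0
Collecting terms: 0.03 × V_1 = 0.09  =>  V_1 = 3 V
I_R1 = (V_0 - V_1)/R1 = (9 - 3)/100 = 0.06 A
|I_R1| = 0.06 A

Final answer: |I_R1| = 0.06 A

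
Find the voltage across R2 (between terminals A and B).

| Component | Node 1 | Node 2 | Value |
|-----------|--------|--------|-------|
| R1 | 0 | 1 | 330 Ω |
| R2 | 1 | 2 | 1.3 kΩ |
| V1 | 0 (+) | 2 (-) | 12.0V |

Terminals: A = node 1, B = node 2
R1 and R2 are in series across V1 (node 0 → node 1 → node 2), and the output A–B is taken across R2, so this is a voltage divider.
Series current: I = V1/(R1 + R2) = 12/(330 + 1300) = 12/1630 = 0.007362 A
V_R2 = I × R2 = V1 × R2/(R1 + R2) = 12 × 1300/1630 = 9.571 V

Final answer: 9.571 V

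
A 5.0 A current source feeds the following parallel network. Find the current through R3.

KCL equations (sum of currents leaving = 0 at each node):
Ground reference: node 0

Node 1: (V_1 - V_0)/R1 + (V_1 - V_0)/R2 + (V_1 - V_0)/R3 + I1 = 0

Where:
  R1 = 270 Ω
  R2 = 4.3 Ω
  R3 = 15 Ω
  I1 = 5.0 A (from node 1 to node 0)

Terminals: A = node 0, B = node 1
All resistors sit directly between nodes 0 and 1, so they are in parallel and share one voltage V; the full source current 5 A splits among them.
1/R_par = 1/270 + 1/4.3 + 1/15 = 0.3029 S  =>  R_par = 3.301 Ω
V = I × R_par = 5 × 3.301 = 16.51 V
I_R3 = V/R3 = 16.51/15 = 1.1 A

Final answer: 1.1 A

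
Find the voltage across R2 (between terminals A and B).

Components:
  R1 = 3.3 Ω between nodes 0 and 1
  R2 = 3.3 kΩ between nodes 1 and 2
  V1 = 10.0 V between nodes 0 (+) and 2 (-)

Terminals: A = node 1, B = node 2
R1 and R2 are in series across V1 (node 0 → node 1 → node 2), and the output A–B is taken across R2, so this is a voltage divider.
Series current: I = V1/(R1 + R2) = 10/(3.3 + 3300) = 10/3303 = 0.003027 A
V_R2 = I × R2 = V1 × R2/(R1 + R2) = 10 × 3300/3303 = 9.99 V

Final answer: 9.99 V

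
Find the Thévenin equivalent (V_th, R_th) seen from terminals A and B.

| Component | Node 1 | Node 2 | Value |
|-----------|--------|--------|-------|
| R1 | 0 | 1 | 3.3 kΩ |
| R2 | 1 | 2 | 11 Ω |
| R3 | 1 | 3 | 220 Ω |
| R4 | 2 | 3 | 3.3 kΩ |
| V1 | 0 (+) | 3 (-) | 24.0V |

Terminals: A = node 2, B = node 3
Step 1 — V_th is the open-circuit voltage V_A - V_B (nothing connected across the terminals).
Nodal analysis, taking node 3 as the 0 V reference.
Source V1 fixes V_0 = 24 V.
KCL at each unknown node (sum of currents leaving = 0; resistances in Ω):
  Node 1: (V_1 - 24)/3300 + (V_1 - V_2)/11 + (V_1 - 0)/220 = 0
  Node 2: (V_2 - V_1)/11 + (V_2 - 0)/3300 = 0
Collecting terms (coefficients in siemens):
  0.09576·V_1 - 0.09091·V_2 = 0.007273
  0.09121·V_2 - 0.09091·V_1 = 0
Determinant D = (0.09576)(0.09121) - (-0.09091)(-0.09091) = 0.0004698
V_1 = [(0.007273)(0.09121) - (-0.09091)(0)]/D = 1.412 V
V_2 = [(0.09576)(0) - (0.007273)(-0.09091)]/D = 1.407 V
V_th = V_2 - V_3 = 1.407 - 0 = 1.407 V
Step 2 — R_th: zero the source — replace V1 by a short circuit (node 3 merges into node 0) — and find the resistance seen between A (node 2) and B (node 0).
Reduce the network between node 2 (A) and node 0 (B) by series/parallel combination:
  Rp1 = R1 ‖ R3 (parallel, both between nodes 0 and 1) = 1/(1/3300 + 1/220) = 206.2 Ω
  Rs1 = R2 + Rp1 (series, joined only at node 1) = 11 + 206.2 = 217.2 Ω
  Rp2 = R4 ‖ Rs1 (parallel, both between nodes 0 and 2) = 1/(1/3300 + 1/217.2) = 203.8 Ω
R_th = 203.8 Ω

Final answer: V_th = 1.407 V, R_th = 203.8 Ω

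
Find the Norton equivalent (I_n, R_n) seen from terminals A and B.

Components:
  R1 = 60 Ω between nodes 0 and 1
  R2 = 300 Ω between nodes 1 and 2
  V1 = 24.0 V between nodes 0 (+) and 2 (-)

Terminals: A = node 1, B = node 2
Find the Thévenin equivalent first; then I_n = V_th/R_th and R_n = R_th.
Step 1 — V_th is the open-circuit voltage V_A - V_B (nothing connected across the terminals).
Nodal analysis, taking node 2 as the 0 V reference.
Source V1 fixes V_0 = 24 V.
KCL at each unknown node (sum of currents leaving = 0; resistances in Ω):
  Node 1: (V_1 - 24)/60 + (V_1 - 0)/300 = 0
Collecting terms: 0.02 × V_1 = 0.4  =>  V_1 = 20 V
V_th = V_1 - V_2 = 20 - 0 = 20 V
Step 2 — R_th: zero the source — replace V1 by a short circuit (node 2 merges into node 0) — and find the resistance seen between A (node 1) and B (node 0).
Reduce the network between node 1 (A) and node 0 (B) by series/parallel combination:
  Rp1 = R1 ‖ R2 (parallel, both between nodes 0 and 1) = 1/(1/60 + 1/300) = 50 Ω
R_th = 50 Ω
I_n = V_th/R_th = 20/50 = 0.4 A, and R_n = R_th = 50 Ω

Final answer: I_n = 0.4 A, R_n = 50 Ω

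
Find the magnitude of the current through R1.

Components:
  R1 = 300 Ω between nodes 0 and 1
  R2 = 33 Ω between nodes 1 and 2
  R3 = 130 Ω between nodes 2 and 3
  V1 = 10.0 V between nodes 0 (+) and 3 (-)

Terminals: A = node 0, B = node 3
Nodal analysis, taking node 3 as the 0 V reference.
Source V1 fixes V_0 = 10 V.
KCL at each unknown node (sum of currents leaving = 0; resistances in Ω):
  Node 1: (V_1 - 10)/300 + (V_1 - V_2)/33 = 0
  Node 2: (V_2 - V_1)/33 + (V_2 - 0)/130 = 0
Collecting terms (coefficients in siemens):
  0.03364·V_1 - 0.0303·V_2 = 0.03333
  0.038·V_2 - 0.0303·V_1 = 0
Determinant D = (0.03364)(0.038) - (-0.0303)(-0.0303) = 0.0003598
V_1 = [(0.03333)(0.038) - (-0.0303)(0)]/D = 3.521 V
V_2 = [(0.03364)(0) - (0.03333)(-0.0303)]/D = 2.808 V
I_R1 = (V_0 - V_1)/R1 = (10 - 3.521)/300 = 0.0216 A
|I_R1| = 0.0216 A

Final answer: |I_R1| = 0.0216 A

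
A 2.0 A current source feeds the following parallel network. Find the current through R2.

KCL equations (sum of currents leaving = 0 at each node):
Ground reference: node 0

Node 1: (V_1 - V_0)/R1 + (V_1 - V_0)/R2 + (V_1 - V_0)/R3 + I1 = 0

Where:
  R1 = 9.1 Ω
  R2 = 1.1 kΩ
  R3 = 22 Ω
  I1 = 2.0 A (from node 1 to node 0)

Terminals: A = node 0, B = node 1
All resistors sit directly between nodes 0 and 1, so they are in parallel and share one voltage V; the full source current 2 A splits among them.
1/R_par = 1/9.1 + 1/1100 + 1/22 = 0.1563 S  =>  R_par = 6.4 Ω
V = I × R_par = 2 × 6.4 = 12.8 V
I_R2 = V/R2 = 12.8/1100 = 0.01164 A

Final answer: 0.01164 A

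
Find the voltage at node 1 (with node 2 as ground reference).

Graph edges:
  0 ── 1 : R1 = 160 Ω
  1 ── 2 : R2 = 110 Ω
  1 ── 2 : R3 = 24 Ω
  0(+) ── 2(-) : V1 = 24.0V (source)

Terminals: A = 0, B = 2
Nodal analysis, taking node 2 as the 0 V reference.
Source V1 fixes V_0 = 24 V.
KCL at each unknown node (sum of currents leaving = 0; resistances in Ω):
  Node 1: (V_1 - 24)/160 + (V_1 - 0)/110 + (V_1 - 0)/24 = 0
Collecting terms: 0.05701 × V_1 = 0.15  =>  V_1 = 2.631 V
The requested potential is V_1 = 2.631 V.

Final answer: V_1 = 2.631 V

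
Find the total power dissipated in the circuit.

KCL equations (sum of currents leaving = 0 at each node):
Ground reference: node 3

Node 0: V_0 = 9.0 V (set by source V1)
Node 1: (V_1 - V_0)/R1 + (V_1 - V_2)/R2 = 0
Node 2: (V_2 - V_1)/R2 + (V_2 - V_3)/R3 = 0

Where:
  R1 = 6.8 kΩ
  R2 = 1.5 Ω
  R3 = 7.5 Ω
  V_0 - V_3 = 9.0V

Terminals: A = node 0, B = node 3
Nodal analysis, taking node 3 as the 0 V reference.
Source V1 fixes V_0 = 9 V.
KCL at each unknown node (sum of currents leaving = 0; resistances in Ω):
  Node 1: (V_1 - 9)/6800 + (V_1 - V_2)/1.5 = 0
  Node 2: (V_2 - V_1)/1.5 + (V_2 - 0)/7.5 = 0
Collecting terms (coefficients in siemens):
  0.6668·V_1 - 0.6667·V_2 = 0.001324
  0.8·V_2 - 0.6667·V_1 = 0
Determinant D = (0.6668)(0.8) - (-0.6667)(-0.6667) = 0.08901
V_1 = [(0.001324)(0.8) - (-0.6667)(0)]/D = 0.0119 V
V_2 = [(0.6668)(0) - (0.001324)(-0.6667)]/D = 0.009913 V
Power in each resistor, P = (ΔV)²/R:
  P_R1 = (9 - 0.0119)²/6800 = 0.01188 W
  P_R2 = (0.0119 - 0.009913)²/1.5 = 0.000002621 W
  P_R3 = (0.009913 - 0)²/7.5 = 0.0000131 W
P_total = P_R1 + P_R2 + P_R3 = 0.0119 W

Final answer: 0.0119 W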